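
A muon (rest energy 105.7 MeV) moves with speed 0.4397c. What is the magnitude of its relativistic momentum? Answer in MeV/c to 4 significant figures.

p ≈ 51.75 MeV/c

γ = 1/√(1 − 0.4397²) = 1.11341
p = γβm₀c = 1.11341 × 0.4397 × 105.7 MeV/c = 51.75 MeV/c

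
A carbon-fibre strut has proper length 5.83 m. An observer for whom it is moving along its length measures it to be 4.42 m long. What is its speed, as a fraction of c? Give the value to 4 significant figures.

β ≈ 0.6521

γ = L₀/L = 5.83/4.42 = 1.31900
β = √(1 − 1/γ²) = 0.6521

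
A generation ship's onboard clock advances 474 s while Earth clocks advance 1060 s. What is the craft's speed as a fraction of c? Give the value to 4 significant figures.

β ≈ 0.8944

γ = Δt/τ₀ = 1060/474 = 2.23629
β = √(1 − 1/γ²) = √(1 − 1/2.23629²) = 0.8944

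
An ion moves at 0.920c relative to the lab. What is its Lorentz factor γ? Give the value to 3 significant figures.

γ = 1/√(1 − β²) = 1/√(1 − 0.920²) = 1/√(0.15360) = 2.55

γ ≈ 2.55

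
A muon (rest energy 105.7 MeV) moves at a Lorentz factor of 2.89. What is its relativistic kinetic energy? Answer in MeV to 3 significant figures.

K ≈ 200 MeV

γ = 2.89 (given)
K = (γ − 1)m₀c² = (2.89 − 1) × 105.7 MeV = 1.8900 × 105.7 MeV = 200 MeV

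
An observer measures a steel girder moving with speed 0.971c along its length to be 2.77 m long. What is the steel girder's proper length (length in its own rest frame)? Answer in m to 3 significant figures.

L₀ ≈ 11.6 m

γ = 1/√(1 − 0.971²) = 4.1827
L₀ = γL = 4.1827 × 2.77 = 11.6 m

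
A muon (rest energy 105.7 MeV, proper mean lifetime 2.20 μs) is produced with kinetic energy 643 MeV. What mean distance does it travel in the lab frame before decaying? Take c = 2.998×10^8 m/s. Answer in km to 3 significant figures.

γ = 1 + K/(m₀c²) = 1 + 643/105.7 = 7.0833
β = √(1 − 1/γ²) = 0.98998
Dilated lifetime: γτ₀ = 7.0833 × 2.20 μs = 15.583 μs
d = βc·γτ₀ = 0.98998 × (2.998×10^8 m/s) × 1.5583×10^-5 s = 4.63 km

d ≈ 4.63 km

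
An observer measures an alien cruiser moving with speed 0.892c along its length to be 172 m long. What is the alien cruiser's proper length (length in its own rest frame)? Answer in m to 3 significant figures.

L₀ ≈ 381 m

γ = 1/√(1 − 0.892²) = 2.2122
L₀ = γL = 2.2122 × 172 = 381 m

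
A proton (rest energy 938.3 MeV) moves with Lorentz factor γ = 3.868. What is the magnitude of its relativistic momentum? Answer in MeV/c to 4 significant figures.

p ≈ 3506 MeV/c

β = √(1 − 1/γ²) = √(1 − 1/3.868²) = 0.966003
p = γβm₀c = 3.868 × 0.966003 × 938.3 MeV/c = 3506 MeV/c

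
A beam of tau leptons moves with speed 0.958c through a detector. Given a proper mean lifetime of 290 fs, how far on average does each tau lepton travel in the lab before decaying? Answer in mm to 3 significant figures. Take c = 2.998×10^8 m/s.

d ≈ 0.290 mm

γ = 1/√(1 − 0.958²) = 3.4871
Dilated lifetime: Δt = γτ₀ = 3.4871 × 290 fs = 1011.3 fs
d = vΔt = 0.958c × 1011.3 fs = 2.8721×10^8 m/s × 1.0113×10^-12 s = 0.290 mm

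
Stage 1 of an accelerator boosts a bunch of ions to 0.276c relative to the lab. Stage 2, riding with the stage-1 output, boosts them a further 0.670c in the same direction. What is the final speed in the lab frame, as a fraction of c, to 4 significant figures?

Compose boost 2: (0.670 + 0.276)/(1 + 0.670×0.276) = 0.9460/1.18492 = 0.7984

u ≈ 0.7984c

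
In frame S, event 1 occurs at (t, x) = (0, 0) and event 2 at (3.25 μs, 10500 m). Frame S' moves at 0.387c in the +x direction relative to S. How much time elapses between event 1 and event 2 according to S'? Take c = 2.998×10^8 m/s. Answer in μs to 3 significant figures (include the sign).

γ = 1/√(1 − 0.387²) = 1.0845
Δt' = γ(Δt − vΔx/c²) = 1.0845 × (3.25 μs − 0.387×10500 m / (2.998×10^8 m/s))
= 1.0845 × (-10.304 μs) = -11.2 μs

Δt' ≈ -11.2 μs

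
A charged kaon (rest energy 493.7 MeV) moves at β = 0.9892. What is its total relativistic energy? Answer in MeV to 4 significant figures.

E ≈ 3368 MeV

γ = 1/√(1 − 0.9892²) = 6.82258
E = γm₀c² = 6.82258 × 493.7 MeV = 3368 MeV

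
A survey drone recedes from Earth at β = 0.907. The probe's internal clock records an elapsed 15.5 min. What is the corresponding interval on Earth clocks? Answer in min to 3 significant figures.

γ = 1/√(1 − 0.907²) = 2.3746
Time dilation: Δt = γτ₀ = 2.3746 × 15.5 min = 36.8 min

Δt ≈ 36.8 min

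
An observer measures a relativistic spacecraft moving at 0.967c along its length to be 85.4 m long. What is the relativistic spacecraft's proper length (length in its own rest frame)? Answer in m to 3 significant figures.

L₀ ≈ 335 m

γ = 1/√(1 − 0.967²) = 3.9250
L₀ = γL = 3.9250 × 85.4 = 335 m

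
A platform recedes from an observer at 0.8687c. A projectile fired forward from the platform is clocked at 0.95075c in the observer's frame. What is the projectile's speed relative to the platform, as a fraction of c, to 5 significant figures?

u' ≈ 0.47133c

Inverse velocity addition: u' = (u − v)/(1 − uv/c²)
= (0.95075 − 0.8687)/(1 − 0.95075×0.8687) = 0.082050/0.1740835 = 0.47133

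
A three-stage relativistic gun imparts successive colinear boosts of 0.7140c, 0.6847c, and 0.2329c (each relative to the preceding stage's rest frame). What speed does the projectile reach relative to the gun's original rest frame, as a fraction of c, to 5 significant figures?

Compose boost 2: (0.6847 + 0.7140)/(1 + 0.6847×0.7140) = 1.3987/1.488876 = 0.9394336
Compose boost 3: (0.2329 + 0.9394336)/(1 + 0.2329×0.9394336) = 1.172334/1.218794 = 0.96188

u ≈ 0.96188c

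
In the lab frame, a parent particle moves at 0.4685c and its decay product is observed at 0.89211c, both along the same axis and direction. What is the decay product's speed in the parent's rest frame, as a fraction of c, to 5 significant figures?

u' ≈ 0.72779c

Inverse velocity addition: u' = (u − v)/(1 − uv/c²)
= (0.89211 − 0.4685)/(1 − 0.89211×0.4685) = 0.42361/0.5820465 = 0.72779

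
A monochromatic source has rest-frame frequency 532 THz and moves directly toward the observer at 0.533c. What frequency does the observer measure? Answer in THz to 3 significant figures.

Relativistic Doppler: f_obs = f_src √((1+β)/(1−β))
= 532 × √(1.5330/0.46700) = 532 × 1.8118 = 964 THz

f_obs ≈ 964 THz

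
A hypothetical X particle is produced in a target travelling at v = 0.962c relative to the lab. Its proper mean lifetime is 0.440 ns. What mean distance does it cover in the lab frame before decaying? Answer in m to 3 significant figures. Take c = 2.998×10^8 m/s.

d ≈ 0.465 m

γ = 1/√(1 − 0.962²) = 3.6623
Dilated lifetime: Δt = γτ₀ = 3.6623 × 0.440 ns = 1.6114 ns
d = vΔt = 0.962c × 1.6114 ns = 2.8841×10^8 m/s × 1.6114×10^-9 s = 0.465 m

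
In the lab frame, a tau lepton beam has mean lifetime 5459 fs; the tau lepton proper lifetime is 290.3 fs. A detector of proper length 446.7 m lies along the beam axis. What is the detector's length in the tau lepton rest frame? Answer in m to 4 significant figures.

L ≈ 23.75 m

Time dilation ⇒ γ = Δt/τ₀ = 5459/290.3 = 18.8047
Length contraction: L = L₀/γ = 446.7/18.8047 = 23.75 m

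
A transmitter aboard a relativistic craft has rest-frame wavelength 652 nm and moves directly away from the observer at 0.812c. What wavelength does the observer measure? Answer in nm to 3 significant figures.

Relativistic Doppler: λ_obs = λ_src √((1+β)/(1−β))
= 652 × √(1.8120/0.18800) = 652 × 3.1046 = 2020 nm

λ_obs ≈ 2020 nm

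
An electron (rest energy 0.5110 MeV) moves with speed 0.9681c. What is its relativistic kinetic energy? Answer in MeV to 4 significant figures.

γ = 1/√(1 − 0.9681²) = 3.99099
K = (γ − 1)m₀c² = (3.99099 − 1) × 0.5110 MeV = 2.99099 × 0.5110 MeV = 1.528 MeV

K ≈ 1.528 MeV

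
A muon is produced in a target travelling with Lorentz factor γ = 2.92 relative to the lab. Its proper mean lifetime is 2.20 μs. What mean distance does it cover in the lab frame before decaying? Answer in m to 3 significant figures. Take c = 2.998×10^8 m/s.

β = √(1 − 1/γ²) = √(1 − 1/2.92²) = 0.93953
Dilated lifetime: Δt = γτ₀ = 2.92 × 2.20 μs = 6.4240 μs
d = vΔt = 0.93953c × 6.4240 μs = 2.8167×10^8 m/s × 6.4240×10^-6 s = 1810 m

d ≈ 1810 m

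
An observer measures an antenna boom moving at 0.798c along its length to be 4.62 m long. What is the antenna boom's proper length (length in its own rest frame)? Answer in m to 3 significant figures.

γ = 1/√(1 − 0.798²) = 1.6593
L₀ = γL = 1.6593 × 4.62 = 7.67 m

L₀ ≈ 7.67 m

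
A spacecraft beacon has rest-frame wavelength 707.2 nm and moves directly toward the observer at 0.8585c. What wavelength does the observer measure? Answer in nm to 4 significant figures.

λ_obs ≈ 195.1 nm

Relativistic Doppler: λ_obs = λ_src √((1−β)/(1+β))
= 707.2 × √(0.141500/1.85850) = 707.2 × 0.275929 = 195.1 nm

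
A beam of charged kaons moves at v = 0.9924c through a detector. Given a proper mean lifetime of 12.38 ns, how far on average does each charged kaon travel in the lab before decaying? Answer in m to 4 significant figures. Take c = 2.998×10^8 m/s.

γ = 1/√(1 − 0.9924²) = 8.12653
Dilated lifetime: Δt = γτ₀ = 8.12653 × 12.38 ns = 100.606 ns
d = vΔt = 0.9924c × 100.606 ns = 2.97522×10^8 m/s × 1.00606×10^-7 s = 29.93 m

d ≈ 29.93 m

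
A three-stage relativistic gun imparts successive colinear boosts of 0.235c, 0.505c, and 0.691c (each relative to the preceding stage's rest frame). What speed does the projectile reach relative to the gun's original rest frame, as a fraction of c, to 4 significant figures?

u ≈ 0.9282c

Compose boost 2: (0.505 + 0.235)/(1 + 0.505×0.235) = 0.7400/1.11868 = 0.661497
Compose boost 3: (0.691 + 0.661497)/(1 + 0.691×0.661497) = 1.35250/1.45709 = 0.9282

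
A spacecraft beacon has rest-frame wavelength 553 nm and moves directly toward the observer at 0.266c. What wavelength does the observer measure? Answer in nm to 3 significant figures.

λ_obs ≈ 421 nm

Relativistic Doppler: λ_obs = λ_src √((1−β)/(1+β))
= 553 × √(0.73400/1.2660) = 553 × 0.76143 = 421 nm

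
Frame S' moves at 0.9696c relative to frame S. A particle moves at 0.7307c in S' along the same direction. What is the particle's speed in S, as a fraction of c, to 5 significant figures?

Relativistic velocity addition: u = (u' + v)/(1 + u'v/c²)
= (0.7307 + 0.9696)/(1 + 0.7307×0.9696) = 1.7003/1.708487 = 0.99521

u ≈ 0.99521c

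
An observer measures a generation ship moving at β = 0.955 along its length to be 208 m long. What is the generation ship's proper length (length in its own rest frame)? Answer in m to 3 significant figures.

γ = 1/√(1 − 0.955²) = 3.3715
L₀ = γL = 3.3715 × 208 = 701 m

L₀ ≈ 701 m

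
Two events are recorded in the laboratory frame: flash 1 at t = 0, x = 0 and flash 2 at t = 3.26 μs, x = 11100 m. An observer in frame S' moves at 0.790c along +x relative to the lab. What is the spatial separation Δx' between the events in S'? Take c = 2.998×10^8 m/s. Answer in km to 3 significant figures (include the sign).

Δx' ≈ 16.8 km

γ = 1/√(1 − 0.790²) = 1.6310
Δx' = γ(Δx − vΔt) = 1.6310 × (11100 m − 0.790×(2.998×10^8 m/s)×3.26×10^-6 s)
= 1.6310 × (10328 m) = 16.8 km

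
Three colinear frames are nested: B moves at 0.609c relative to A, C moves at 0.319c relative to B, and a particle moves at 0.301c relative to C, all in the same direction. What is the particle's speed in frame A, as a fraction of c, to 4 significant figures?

u ≈ 0.8737c

Compose boost 2: (0.319 + 0.609)/(1 + 0.319×0.609) = 0.9280/1.19427 = 0.777043
Compose boost 3: (0.301 + 0.777043)/(1 + 0.301×0.777043) = 1.07804/1.23389 = 0.8737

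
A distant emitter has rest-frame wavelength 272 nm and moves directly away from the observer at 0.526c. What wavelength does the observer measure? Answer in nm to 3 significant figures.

λ_obs ≈ 488 nm

Relativistic Doppler: λ_obs = λ_src √((1+β)/(1−β))
= 272 × √(1.5260/0.47400) = 272 × 1.7943 = 488 nm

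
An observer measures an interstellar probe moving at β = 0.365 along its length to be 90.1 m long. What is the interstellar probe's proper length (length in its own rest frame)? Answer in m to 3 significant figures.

L₀ ≈ 96.8 m

γ = 1/√(1 − 0.365²) = 1.0741
L₀ = γL = 1.0741 × 90.1 = 96.8 m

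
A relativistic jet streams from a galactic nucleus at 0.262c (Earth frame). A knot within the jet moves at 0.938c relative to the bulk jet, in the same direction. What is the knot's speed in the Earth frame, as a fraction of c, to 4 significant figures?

u ≈ 0.9633c

Relativistic velocity addition: u = (u' + v)/(1 + u'v/c²)
= (0.938 + 0.262)/(1 + 0.938×0.262) = 1.200/1.24576 = 0.9633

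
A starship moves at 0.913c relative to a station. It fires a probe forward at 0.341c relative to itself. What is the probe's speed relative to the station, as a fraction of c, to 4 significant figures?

Relativistic velocity addition: u = (u' + v)/(1 + u'v/c²)
= (0.341 + 0.913)/(1 + 0.341×0.913) = 1.254/1.31133 = 0.9563

u ≈ 0.9563c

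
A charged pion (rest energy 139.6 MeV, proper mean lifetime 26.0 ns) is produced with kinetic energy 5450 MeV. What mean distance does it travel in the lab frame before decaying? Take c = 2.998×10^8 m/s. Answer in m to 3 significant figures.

d ≈ 312 m

γ = 1 + K/(m₀c²) = 1 + 5450/139.6 = 40.040
β = √(1 − 1/γ²) = 0.99969
Dilated lifetime: γτ₀ = 40.040 × 26.0 ns = 1041.0 ns
d = βc·γτ₀ = 0.99969 × (2.998×10^8 m/s) × 1.0410×10^-6 s = 312 m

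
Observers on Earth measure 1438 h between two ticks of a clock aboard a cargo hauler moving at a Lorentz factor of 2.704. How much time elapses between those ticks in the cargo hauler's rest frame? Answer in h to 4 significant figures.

γ = 2.704 (given)
Proper time: τ₀ = Δt/γ = 1438/2.704 = 531.8 h

τ₀ ≈ 531.8 h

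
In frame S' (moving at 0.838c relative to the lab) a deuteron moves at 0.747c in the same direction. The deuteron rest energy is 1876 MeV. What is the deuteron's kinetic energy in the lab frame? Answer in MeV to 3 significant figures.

u_lab = (0.747 + 0.838)/(1 + 0.747×0.838) = 0.974793
γ = 1/√(1 − 0.974793²) = 4.4821
K = (γ − 1)m₀c² = (4.4821 − 1) × 1876 = 3.4821 × 1876 = 6530 MeV

K ≈ 6530 MeV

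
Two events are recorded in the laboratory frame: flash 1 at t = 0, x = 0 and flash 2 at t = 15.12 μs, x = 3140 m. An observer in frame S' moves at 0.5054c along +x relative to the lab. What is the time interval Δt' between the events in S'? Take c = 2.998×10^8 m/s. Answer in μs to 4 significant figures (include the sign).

γ = 1/√(1 − 0.5054²) = 1.15890
Δt' = γ(Δt − vΔx/c²) = 1.15890 × (15.12 μs − 0.5054×3140 m / (2.998×10^8 m/s))
= 1.15890 × (9.82662 μs) = 11.39 μs

Δt' ≈ 11.39 μs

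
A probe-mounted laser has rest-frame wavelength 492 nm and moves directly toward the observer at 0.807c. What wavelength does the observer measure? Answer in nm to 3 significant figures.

Relativistic Doppler: λ_obs = λ_src √((1−β)/(1+β))
= 492 × √(0.19300/1.8070) = 492 × 0.32681 = 161 nm

λ_obs ≈ 161 nm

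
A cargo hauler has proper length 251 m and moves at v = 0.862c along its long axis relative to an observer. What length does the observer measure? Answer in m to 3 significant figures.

γ = 1/√(1 − 0.862²) = 1.9727
Length contraction: L = L₀/γ = 251/1.9727 = 127 m

L ≈ 127 m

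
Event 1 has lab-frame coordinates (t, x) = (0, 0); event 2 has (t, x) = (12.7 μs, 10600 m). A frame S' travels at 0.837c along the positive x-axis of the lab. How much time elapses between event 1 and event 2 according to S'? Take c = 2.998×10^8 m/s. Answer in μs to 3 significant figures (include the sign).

Δt' ≈ -30.9 μs

γ = 1/√(1 − 0.837²) = 1.8275
Δt' = γ(Δt − vΔx/c²) = 1.8275 × (12.7 μs − 0.837×10600 m / (2.998×10^8 m/s))
= 1.8275 × (-16.894 μs) = -30.9 μs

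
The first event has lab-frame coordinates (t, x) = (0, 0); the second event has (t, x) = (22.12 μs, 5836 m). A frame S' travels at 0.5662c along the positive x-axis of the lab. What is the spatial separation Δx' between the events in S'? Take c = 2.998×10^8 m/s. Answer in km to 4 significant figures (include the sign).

Δx' ≈ 2.525 km

γ = 1/√(1 − 0.5662²) = 1.21320
Δx' = γ(Δx − vΔt) = 1.21320 × (5836 m − 0.5662×(2.998×10^8 m/s)×22.12×10^-6 s)
= 1.21320 × (2081.20 m) = 2.525 km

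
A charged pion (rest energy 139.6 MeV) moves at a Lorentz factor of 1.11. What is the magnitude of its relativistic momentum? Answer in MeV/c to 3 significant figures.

p ≈ 67.3 MeV/c

β = √(1 − 1/γ²) = √(1 − 1/1.11²) = 0.43402
p = γβm₀c = 1.11 × 0.43402 × 139.6 MeV/c = 67.3 MeV/c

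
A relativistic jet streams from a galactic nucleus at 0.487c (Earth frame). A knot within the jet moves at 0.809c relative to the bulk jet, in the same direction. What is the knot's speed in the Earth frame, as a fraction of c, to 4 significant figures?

u ≈ 0.9297c

Relativistic velocity addition: u = (u' + v)/(1 + u'v/c²)
= (0.809 + 0.487)/(1 + 0.809×0.487) = 1.296/1.39398 = 0.9297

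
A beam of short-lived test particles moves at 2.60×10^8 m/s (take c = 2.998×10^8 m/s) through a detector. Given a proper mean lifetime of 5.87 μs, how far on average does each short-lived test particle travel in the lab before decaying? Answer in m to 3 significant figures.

β = v/c = 2.60×10^8 / 2.998×10^8 = 0.86724
γ = 1/√(1 − 0.86724²) = 2.0085
Dilated lifetime: Δt = γτ₀ = 2.0085 × 5.87 μs = 11.790 μs
d = vΔt = 0.86724c × 11.790 μs = 2.6000×10^8 m/s × 1.1790×10^-5 s = 3070 m

d ≈ 3070 m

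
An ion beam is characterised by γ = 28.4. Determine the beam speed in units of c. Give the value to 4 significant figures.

β = √(1 − 1/γ²) = √(1 − 1/28.4²) = √(0.998760) = 0.9994

β ≈ 0.9994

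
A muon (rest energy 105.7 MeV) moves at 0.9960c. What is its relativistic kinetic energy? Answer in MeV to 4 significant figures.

K ≈ 1077 MeV

γ = 1/√(1 − 0.9960²) = 11.1915
K = (γ − 1)m₀c² = (11.1915 − 1) × 105.7 MeV = 10.1915 × 105.7 MeV = 1077 MeV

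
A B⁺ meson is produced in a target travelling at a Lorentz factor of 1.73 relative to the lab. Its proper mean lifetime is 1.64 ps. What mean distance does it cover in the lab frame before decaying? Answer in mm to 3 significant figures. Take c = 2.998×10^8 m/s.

β = √(1 − 1/γ²) = √(1 − 1/1.73²) = 0.81601
Dilated lifetime: Δt = γτ₀ = 1.73 × 1.64 ps = 2.8372 ps
d = vΔt = 0.81601c × 2.8372 ps = 2.4464×10^8 m/s × 2.8372×10^-12 s = 0.694 mm

d ≈ 0.694 mm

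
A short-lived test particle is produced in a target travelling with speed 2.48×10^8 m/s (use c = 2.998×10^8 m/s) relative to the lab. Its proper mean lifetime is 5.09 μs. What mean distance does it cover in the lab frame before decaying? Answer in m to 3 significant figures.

d ≈ 2250 m

β = v/c = 2.48×10^8 / 2.998×10^8 = 0.82722
γ = 1/√(1 − 0.82722²) = 1.7797
Dilated lifetime: Δt = γτ₀ = 1.7797 × 5.09 μs = 9.0589 μs
d = vΔt = 0.82722c × 9.0589 μs = 2.4800×10^8 m/s × 9.0589×10^-6 s = 2250 m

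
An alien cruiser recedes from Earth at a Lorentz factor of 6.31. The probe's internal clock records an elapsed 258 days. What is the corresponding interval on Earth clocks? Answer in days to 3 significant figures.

Δt ≈ 1630 days

γ = 6.31 (given)
Time dilation: Δt = γτ₀ = 6.31 × 258 days = 1630 days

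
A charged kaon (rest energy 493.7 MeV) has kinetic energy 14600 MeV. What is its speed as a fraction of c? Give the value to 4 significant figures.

β ≈ 0.9995

γ = 1 + K/(m₀c²) = 1 + 14600/493.7 = 30.5726
β = √(1 − 1/γ²) = 0.9995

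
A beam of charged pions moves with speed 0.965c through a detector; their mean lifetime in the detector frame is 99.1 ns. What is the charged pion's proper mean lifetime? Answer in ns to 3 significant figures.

τ₀ ≈ 26.0 ns

γ = 1/√(1 − 0.965²) = 3.8132
Proper time: τ₀ = Δt/γ = 99.1/3.8132 = 26.0 ns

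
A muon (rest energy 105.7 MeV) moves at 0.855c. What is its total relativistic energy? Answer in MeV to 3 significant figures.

γ = 1/√(1 − 0.855²) = 1.9282
E = γm₀c² = 1.9282 × 105.7 MeV = 204 MeV

E ≈ 204 MeV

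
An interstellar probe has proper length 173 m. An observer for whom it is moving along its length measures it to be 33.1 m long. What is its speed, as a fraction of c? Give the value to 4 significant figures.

γ = L₀/L = 173/33.1 = 5.22659
β = √(1 − 1/γ²) = 0.9815

β ≈ 0.9815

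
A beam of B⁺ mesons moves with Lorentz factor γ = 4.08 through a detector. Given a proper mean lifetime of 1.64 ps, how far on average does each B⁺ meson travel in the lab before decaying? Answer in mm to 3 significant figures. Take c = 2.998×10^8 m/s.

β = √(1 − 1/γ²) = √(1 − 1/4.08²) = 0.96950
Dilated lifetime: Δt = γτ₀ = 4.08 × 1.64 ps = 6.6912 ps
d = vΔt = 0.96950c × 6.6912 ps = 2.9066×10^8 m/s × 6.6912×10^-12 s = 1.94 mm

d ≈ 1.94 mm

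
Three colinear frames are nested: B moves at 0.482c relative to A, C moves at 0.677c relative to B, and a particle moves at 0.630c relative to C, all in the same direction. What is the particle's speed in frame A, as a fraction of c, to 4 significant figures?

Compose boost 2: (0.677 + 0.482)/(1 + 0.677×0.482) = 1.159/1.32631 = 0.873850
Compose boost 3: (0.630 + 0.873850)/(1 + 0.630×0.873850) = 1.50385/1.55053 = 0.9699

u ≈ 0.9699c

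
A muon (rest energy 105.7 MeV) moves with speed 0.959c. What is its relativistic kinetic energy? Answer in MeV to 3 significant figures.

K ≈ 267 MeV

γ = 1/√(1 − 0.959²) = 3.5285
K = (γ − 1)m₀c² = (3.5285 − 1) × 105.7 MeV = 2.5285 × 105.7 MeV = 267 MeV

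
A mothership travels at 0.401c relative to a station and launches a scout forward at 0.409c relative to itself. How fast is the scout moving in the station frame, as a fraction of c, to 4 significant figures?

Compose boost 2: (0.409 + 0.401)/(1 + 0.409×0.401) = 0.8100/1.16401 = 0.6959

u ≈ 0.6959c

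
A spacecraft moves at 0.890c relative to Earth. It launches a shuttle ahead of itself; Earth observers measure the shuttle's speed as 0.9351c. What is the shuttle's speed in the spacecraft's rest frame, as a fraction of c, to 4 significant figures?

u' ≈ 0.2688c

Inverse velocity addition: u' = (u − v)/(1 − uv/c²)
= (0.9351 − 0.890)/(1 − 0.9351×0.890) = 0.04510/0.167761 = 0.2688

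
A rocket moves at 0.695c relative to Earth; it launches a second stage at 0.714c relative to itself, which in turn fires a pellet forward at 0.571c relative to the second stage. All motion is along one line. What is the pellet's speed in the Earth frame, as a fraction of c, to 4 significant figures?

u ≈ 0.9837c

Compose boost 2: (0.714 + 0.695)/(1 + 0.714×0.695) = 1.409/1.49623 = 0.941700
Compose boost 3: (0.571 + 0.941700)/(1 + 0.571×0.941700) = 1.51270/1.53771 = 0.9837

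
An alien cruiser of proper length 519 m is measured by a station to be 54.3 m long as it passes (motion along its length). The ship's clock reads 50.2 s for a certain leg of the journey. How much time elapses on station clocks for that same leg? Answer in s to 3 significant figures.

Length contraction ⇒ γ = L₀/L = 519/54.3 = 9.5580
Time dilation: Δt = γτ₀ = 9.5580 × 50.2 s = 480 s

Δt ≈ 480 s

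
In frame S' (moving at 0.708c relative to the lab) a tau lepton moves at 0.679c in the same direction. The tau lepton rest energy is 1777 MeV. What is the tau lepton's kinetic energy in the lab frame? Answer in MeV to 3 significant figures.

u_lab = (0.679 + 0.708)/(1 + 0.679×0.708) = 0.936699
γ = 1/√(1 − 0.936699²) = 2.8560
K = (γ − 1)m₀c² = (2.8560 − 1) × 1777 = 1.8560 × 1777 = 3300 MeV

K ≈ 3300 MeV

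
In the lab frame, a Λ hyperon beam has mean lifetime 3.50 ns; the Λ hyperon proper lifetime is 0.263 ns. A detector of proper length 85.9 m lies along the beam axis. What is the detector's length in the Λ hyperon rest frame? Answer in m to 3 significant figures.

L ≈ 6.45 m

Time dilation ⇒ γ = Δt/τ₀ = 3.50/0.263 = 13.308
Length contraction: L = L₀/γ = 85.9/13.308 = 6.45 m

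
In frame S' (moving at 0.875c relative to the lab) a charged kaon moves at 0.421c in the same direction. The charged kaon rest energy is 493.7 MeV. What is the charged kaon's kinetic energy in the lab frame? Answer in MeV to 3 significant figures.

u_lab = (0.421 + 0.875)/(1 + 0.421×0.875) = 0.947109
γ = 1/√(1 − 0.947109²) = 3.1161
K = (γ − 1)m₀c² = (3.1161 − 1) × 493.7 = 2.1161 × 493.7 = 1040 MeV

K ≈ 1040 MeV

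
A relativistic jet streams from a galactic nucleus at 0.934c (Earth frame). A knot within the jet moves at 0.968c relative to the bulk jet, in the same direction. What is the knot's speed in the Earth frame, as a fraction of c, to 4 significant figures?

u ≈ 0.9989c

Relativistic velocity addition: u = (u' + v)/(1 + u'v/c²)
= (0.968 + 0.934)/(1 + 0.968×0.934) = 1.902/1.90411 = 0.9989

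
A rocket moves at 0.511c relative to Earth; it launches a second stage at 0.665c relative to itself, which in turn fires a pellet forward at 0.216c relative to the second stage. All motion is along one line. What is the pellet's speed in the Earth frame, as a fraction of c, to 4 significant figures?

Compose boost 2: (0.665 + 0.511)/(1 + 0.665×0.511) = 1.176/1.33981 = 0.877733
Compose boost 3: (0.216 + 0.877733)/(1 + 0.216×0.877733) = 1.09373/1.18959 = 0.9194

u ≈ 0.9194c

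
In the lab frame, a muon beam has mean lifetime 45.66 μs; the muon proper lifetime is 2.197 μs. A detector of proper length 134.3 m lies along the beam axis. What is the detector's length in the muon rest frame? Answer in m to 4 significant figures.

Time dilation ⇒ γ = Δt/τ₀ = 45.66/2.197 = 20.7829
Length contraction: L = L₀/γ = 134.3/20.7829 = 6.462 m

L ≈ 6.462 m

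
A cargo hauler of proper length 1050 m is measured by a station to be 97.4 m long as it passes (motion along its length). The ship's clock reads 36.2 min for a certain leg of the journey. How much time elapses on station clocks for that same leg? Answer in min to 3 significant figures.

Length contraction ⇒ γ = L₀/L = 1050/97.4 = 10.780
Time dilation: Δt = γτ₀ = 10.780 × 36.2 min = 390 min

Δt ≈ 390 min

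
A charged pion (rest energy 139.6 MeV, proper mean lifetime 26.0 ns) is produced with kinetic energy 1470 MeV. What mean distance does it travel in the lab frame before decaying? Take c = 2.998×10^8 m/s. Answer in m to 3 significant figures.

d ≈ 89.5 m

γ = 1 + K/(m₀c²) = 1 + 1470/139.6 = 11.530
β = √(1 − 1/γ²) = 0.99623
Dilated lifetime: γτ₀ = 11.530 × 26.0 ns = 299.78 ns
d = βc·γτ₀ = 0.99623 × (2.998×10^8 m/s) × 2.9978×10^-7 s = 89.5 m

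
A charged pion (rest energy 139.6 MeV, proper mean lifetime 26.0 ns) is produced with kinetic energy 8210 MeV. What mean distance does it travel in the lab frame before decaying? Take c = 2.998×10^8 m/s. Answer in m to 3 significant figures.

γ = 1 + K/(m₀c²) = 1 + 8210/139.6 = 59.811
β = √(1 − 1/γ²) = 0.99986
Dilated lifetime: γτ₀ = 59.811 × 26.0 ns = 1555.1 ns
d = βc·γτ₀ = 0.99986 × (2.998×10^8 m/s) × 1.5551×10^-6 s = 466 m

d ≈ 466 m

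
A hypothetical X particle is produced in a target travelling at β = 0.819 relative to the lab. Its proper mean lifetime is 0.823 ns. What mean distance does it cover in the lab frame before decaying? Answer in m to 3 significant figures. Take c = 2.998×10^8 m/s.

d ≈ 0.352 m

γ = 1/√(1 − 0.819²) = 1.7428
Dilated lifetime: Δt = γτ₀ = 1.7428 × 0.823 ns = 1.4343 ns
d = vΔt = 0.819c × 1.4343 ns = 2.4554×10^8 m/s × 1.4343×10^-9 s = 0.352 m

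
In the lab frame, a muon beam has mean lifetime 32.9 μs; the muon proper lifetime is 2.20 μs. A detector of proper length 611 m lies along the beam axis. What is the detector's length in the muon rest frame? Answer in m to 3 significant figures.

Time dilation ⇒ γ = Δt/τ₀ = 32.9/2.20 = 14.955
Length contraction: L = L₀/γ = 611/14.955 = 40.9 m

L ≈ 40.9 m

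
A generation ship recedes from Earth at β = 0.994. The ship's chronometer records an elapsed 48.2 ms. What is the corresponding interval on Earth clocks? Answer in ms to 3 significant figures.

γ = 1/√(1 − 0.994²) = 9.1424
Time dilation: Δt = γτ₀ = 9.1424 × 48.2 ms = 441 ms

Δt ≈ 441 ms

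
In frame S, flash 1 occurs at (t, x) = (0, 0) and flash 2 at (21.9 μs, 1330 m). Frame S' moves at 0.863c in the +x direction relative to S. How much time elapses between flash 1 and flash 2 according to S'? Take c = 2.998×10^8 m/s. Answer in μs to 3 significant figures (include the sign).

γ = 1/√(1 − 0.863²) = 1.9794
Δt' = γ(Δt − vΔx/c²) = 1.9794 × (21.9 μs − 0.863×1330 m / (2.998×10^8 m/s))
= 1.9794 × (18.071 μs) = 35.8 μs

Δt' ≈ 35.8 μs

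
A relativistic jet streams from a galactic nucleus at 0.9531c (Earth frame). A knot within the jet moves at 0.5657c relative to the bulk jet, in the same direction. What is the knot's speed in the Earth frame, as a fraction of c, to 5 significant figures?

Relativistic velocity addition: u = (u' + v)/(1 + u'v/c²)
= (0.5657 + 0.9531)/(1 + 0.5657×0.9531) = 1.5188/1.539169 = 0.98677

u ≈ 0.98677c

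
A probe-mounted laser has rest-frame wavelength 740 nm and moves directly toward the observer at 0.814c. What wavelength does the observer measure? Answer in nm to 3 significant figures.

Relativistic Doppler: λ_obs = λ_src √((1−β)/(1+β))
= 740 × √(0.18600/1.8140) = 740 × 0.32021 = 237 nm

λ_obs ≈ 237 nm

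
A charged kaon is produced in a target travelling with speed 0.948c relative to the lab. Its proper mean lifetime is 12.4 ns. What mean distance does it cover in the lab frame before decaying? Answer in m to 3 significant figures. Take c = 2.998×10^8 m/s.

γ = 1/√(1 − 0.948²) = 3.1420
Dilated lifetime: Δt = γτ₀ = 3.1420 × 12.4 ns = 38.961 ns
d = vΔt = 0.948c × 38.961 ns = 2.8421×10^8 m/s × 3.8961×10^-8 s = 11.1 m

d ≈ 11.1 m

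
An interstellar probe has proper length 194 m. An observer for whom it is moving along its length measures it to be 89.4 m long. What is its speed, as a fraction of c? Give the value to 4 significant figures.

γ = L₀/L = 194/89.4 = 2.17002
β = √(1 − 1/γ²) = 0.8875

β ≈ 0.8875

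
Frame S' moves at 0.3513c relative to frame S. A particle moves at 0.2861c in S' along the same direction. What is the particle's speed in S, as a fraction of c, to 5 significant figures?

u ≈ 0.57919c

Relativistic velocity addition: u = (u' + v)/(1 + u'v/c²)
= (0.2861 + 0.3513)/(1 + 0.2861×0.3513) = 0.63740/1.100507 = 0.57919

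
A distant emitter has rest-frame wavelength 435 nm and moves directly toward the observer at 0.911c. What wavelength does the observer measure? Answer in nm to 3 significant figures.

Relativistic Doppler: λ_obs = λ_src √((1−β)/(1+β))
= 435 × √(0.089000/1.9110) = 435 × 0.21581 = 93.9 nm

λ_obs ≈ 93.9 nm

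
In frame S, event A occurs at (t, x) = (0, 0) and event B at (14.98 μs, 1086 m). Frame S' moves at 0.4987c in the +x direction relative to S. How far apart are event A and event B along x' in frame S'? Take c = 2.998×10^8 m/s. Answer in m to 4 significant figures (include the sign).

γ = 1/√(1 − 0.4987²) = 1.15370
Δx' = γ(Δx − vΔt) = 1.15370 × (1086 m − 0.4987×(2.998×10^8 m/s)×14.98×10^-6 s)
= 1.15370 × (-1153.66 m) = -1331 m

Δx' ≈ -1331 m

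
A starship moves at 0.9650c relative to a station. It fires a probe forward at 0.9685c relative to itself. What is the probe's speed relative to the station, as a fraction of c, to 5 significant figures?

Relativistic velocity addition: u = (u' + v)/(1 + u'v/c²)
= (0.9685 + 0.9650)/(1 + 0.9685×0.9650) = 1.9335/1.934603 = 0.99943

u ≈ 0.99943c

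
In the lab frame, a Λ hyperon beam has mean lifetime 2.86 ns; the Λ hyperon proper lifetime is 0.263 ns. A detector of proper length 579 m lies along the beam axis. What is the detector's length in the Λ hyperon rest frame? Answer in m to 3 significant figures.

L ≈ 53.2 m

Time dilation ⇒ γ = Δt/τ₀ = 2.86/0.263 = 10.875
Length contraction: L = L₀/γ = 579/10.875 = 53.2 m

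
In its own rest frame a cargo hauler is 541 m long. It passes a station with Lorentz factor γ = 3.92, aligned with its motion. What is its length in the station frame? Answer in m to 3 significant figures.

γ = 3.92 (given)
Length contraction: L = L₀/γ = 541/3.92 = 138 m

L ≈ 138 m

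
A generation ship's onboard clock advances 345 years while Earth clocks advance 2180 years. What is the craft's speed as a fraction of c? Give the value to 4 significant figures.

β ≈ 0.9874

γ = Δt/τ₀ = 2180/345 = 6.31884
β = √(1 − 1/γ²) = √(1 − 1/6.31884²) = 0.9874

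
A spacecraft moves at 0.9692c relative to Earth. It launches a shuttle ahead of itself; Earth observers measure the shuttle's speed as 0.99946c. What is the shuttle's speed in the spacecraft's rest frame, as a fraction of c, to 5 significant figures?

u' ≈ 0.96605c

Inverse velocity addition: u' = (u − v)/(1 − uv/c²)
= (0.99946 − 0.9692)/(1 − 0.99946×0.9692) = 0.030260/0.03132337 = 0.96605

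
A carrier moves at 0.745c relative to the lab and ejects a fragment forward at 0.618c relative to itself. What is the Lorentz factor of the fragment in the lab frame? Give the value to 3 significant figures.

γ ≈ 2.78

u_lab = (0.618 + 0.745)/(1 + 0.618×0.745) = 1.363/1.46041 = 0.933300
γ = 1/√(1 − 0.933300²) = 2.78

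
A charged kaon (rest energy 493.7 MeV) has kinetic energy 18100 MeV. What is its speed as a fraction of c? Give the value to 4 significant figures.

β ≈ 0.9996

γ = 1 + K/(m₀c²) = 1 + 18100/493.7 = 37.6619
β = √(1 − 1/γ²) = 0.9996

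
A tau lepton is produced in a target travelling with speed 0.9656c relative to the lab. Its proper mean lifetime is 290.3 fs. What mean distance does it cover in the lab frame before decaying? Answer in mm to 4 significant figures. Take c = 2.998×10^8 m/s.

d ≈ 0.3232 mm

γ = 1/√(1 − 0.9656²) = 3.84568
Dilated lifetime: Δt = γτ₀ = 3.84568 × 290.3 fs = 1116.40 fs
d = vΔt = 0.9656c × 1116.40 fs = 2.89487×10^8 m/s × 1.11640×10^-12 s = 0.3232 mm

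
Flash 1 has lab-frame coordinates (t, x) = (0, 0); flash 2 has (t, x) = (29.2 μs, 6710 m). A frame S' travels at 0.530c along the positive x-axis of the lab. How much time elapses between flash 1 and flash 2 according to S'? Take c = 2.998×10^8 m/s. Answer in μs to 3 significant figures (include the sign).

γ = 1/√(1 − 0.530²) = 1.1792
Δt' = γ(Δt − vΔx/c²) = 1.1792 × (29.2 μs − 0.530×6710 m / (2.998×10^8 m/s))
= 1.1792 × (17.338 μs) = 20.4 μs

Δt' ≈ 20.4 μs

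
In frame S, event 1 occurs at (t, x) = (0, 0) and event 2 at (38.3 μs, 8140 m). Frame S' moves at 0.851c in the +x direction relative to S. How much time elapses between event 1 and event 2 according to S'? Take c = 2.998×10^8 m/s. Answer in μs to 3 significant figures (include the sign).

Δt' ≈ 28.9 μs

γ = 1/√(1 − 0.851²) = 1.9042
Δt' = γ(Δt − vΔx/c²) = 1.9042 × (38.3 μs − 0.851×8140 m / (2.998×10^8 m/s))
= 1.9042 × (15.194 μs) = 28.9 μs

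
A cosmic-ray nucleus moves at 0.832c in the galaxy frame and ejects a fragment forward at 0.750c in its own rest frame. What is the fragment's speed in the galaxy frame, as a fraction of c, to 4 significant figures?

Compose boost 2: (0.750 + 0.832)/(1 + 0.750×0.832) = 1.582/1.62400 = 0.9741

u ≈ 0.9741c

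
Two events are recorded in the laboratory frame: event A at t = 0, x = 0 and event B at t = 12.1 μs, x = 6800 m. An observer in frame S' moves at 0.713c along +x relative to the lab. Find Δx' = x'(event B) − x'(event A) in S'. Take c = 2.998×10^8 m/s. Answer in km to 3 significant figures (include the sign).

γ = 1/√(1 − 0.713²) = 1.4262
Δx' = γ(Δx − vΔt) = 1.4262 × (6800 m − 0.713×(2.998×10^8 m/s)×12.1×10^-6 s)
= 1.4262 × (4213.5 m) = 6.01 km

Δx' ≈ 6.01 km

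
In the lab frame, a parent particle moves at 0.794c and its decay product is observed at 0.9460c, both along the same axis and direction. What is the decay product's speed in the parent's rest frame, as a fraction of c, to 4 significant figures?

u' ≈ 0.6107c

Inverse velocity addition: u' = (u − v)/(1 − uv/c²)
= (0.9460 − 0.794)/(1 − 0.9460×0.794) = 0.1520/0.248876 = 0.6107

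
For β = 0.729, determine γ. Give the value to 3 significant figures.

γ ≈ 1.46

γ = 1/√(1 − β²) = 1/√(1 − 0.729²) = 1/√(0.46856) = 1.46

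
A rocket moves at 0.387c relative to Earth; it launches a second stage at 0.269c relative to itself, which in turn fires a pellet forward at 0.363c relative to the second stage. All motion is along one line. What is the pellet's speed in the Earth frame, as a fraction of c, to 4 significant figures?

u ≈ 0.7873c

Compose boost 2: (0.269 + 0.387)/(1 + 0.269×0.387) = 0.6560/1.10410 = 0.594147
Compose boost 3: (0.363 + 0.594147)/(1 + 0.363×0.594147) = 0.957147/1.21568 = 0.7873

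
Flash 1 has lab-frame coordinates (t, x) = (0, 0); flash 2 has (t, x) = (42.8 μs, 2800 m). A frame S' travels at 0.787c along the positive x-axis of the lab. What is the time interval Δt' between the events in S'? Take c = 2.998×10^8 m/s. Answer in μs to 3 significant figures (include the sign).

Δt' ≈ 57.5 μs

γ = 1/√(1 − 0.787²) = 1.6209
Δt' = γ(Δt − vΔx/c²) = 1.6209 × (42.8 μs − 0.787×2800 m / (2.998×10^8 m/s))
= 1.6209 × (35.450 μs) = 57.5 μs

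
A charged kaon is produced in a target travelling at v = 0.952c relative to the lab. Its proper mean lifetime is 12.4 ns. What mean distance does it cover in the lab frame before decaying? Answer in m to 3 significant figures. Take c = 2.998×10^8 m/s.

γ = 1/√(1 − 0.952²) = 3.2669
Dilated lifetime: Δt = γτ₀ = 3.2669 × 12.4 ns = 40.510 ns
d = vΔt = 0.952c × 40.510 ns = 2.8541×10^8 m/s × 4.0510×10^-8 s = 11.6 m

d ≈ 11.6 m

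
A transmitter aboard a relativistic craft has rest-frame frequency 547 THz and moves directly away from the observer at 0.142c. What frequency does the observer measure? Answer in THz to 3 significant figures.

f_obs ≈ 474 THz

Relativistic Doppler: f_obs = f_src √((1−β)/(1+β))
= 547 × √(0.85800/1.1420) = 547 × 0.86678 = 474 THz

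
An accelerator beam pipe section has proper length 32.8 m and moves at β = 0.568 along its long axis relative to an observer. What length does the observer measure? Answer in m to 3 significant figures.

γ = 1/√(1 − 0.568²) = 1.2150
Length contraction: L = L₀/γ = 32.8/1.2150 = 27.0 m

L ≈ 27.0 m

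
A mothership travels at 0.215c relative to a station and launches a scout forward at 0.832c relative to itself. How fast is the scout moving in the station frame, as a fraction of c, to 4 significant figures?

Compose boost 2: (0.832 + 0.215)/(1 + 0.832×0.215) = 1.047/1.17888 = 0.8881

u ≈ 0.8881c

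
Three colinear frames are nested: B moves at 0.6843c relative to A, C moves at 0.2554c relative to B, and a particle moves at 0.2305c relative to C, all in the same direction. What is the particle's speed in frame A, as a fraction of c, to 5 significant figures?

Compose boost 2: (0.2554 + 0.6843)/(1 + 0.2554×0.6843) = 0.93970/1.174770 = 0.7999011
Compose boost 3: (0.2305 + 0.7999011)/(1 + 0.2305×0.7999011) = 1.030401/1.184377 = 0.86999

u ≈ 0.86999c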